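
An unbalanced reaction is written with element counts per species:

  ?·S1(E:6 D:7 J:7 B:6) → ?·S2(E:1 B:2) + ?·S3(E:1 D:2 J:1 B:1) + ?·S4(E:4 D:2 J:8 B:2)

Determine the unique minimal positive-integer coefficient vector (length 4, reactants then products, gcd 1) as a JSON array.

E: 2·6 = 12 | 2·1+6·1+1·4 = 12
D: 2·7 = 14 | 2·0+6·2+1·2 = 14
J: 2·7 = 14 | 2·0+6·1+1·8 = 14
B: 2·6 = 12 | 2·2+6·1+1·2 = 12
gcd(2,2,6,1) = 1

Coefficients: [2, 2, 6, 1]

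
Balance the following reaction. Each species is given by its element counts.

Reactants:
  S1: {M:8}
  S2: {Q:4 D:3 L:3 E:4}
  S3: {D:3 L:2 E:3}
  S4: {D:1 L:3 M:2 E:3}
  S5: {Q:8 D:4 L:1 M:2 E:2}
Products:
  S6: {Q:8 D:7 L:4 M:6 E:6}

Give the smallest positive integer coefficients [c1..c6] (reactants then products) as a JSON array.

Coefficients: [3, 2, 5, 1, 5, 6]

Q: 3·0+2·4+5·0+1·0+5·8 = 48 | 6·8 = 48
D: 3·0+2·3+5·3+1·1+5·4 = 42 | 6·7 = 42
L: 3·0+2·3+5·2+1·3+5·1 = 24 | 6·4 = 24
M: 3·8+2·0+5·0+1·2+5·2 = 36 | 6·6 = 36
E: 3·0+2·4+5·3+1·3+5·2 = 36 | 6·6 = 36
gcd(3,2,5,1,5,6) = 1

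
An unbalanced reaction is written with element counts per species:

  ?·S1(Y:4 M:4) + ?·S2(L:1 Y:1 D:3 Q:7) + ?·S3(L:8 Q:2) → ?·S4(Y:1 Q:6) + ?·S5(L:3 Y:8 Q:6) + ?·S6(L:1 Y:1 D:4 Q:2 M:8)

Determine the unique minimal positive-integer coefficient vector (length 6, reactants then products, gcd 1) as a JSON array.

L: 6·0+4·1+1·8 = 12 | 1·0+3·3+3·1 = 12
Y: 6·4+4·1+1·0 = 28 | 1·1+3·8+3·1 = 28
D: 6·0+4·3+1·0 = 12 | 1·0+3·0+3·4 = 12
Q: 6·0+4·7+1·2 = 30 | 1·6+3·6+3·2 = 30
M: 6·4+4·0+1·0 = 24 | 1·0+3·0+3·8 = 24
gcd(6,4,1,1,3,3) = 1

Coefficients: [6, 4, 1, 1, 3, 3]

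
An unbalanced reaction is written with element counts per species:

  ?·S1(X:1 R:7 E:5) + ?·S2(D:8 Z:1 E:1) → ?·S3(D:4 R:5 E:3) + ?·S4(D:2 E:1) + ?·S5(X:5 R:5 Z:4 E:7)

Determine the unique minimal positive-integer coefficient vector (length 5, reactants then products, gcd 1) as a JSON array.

X: 5·1+4·0 = 5 | 6·0+4·0+1·5 = 5
D: 5·0+4·8 = 32 | 6·4+4·2+1·0 = 32
R: 5·7+4·0 = 35 | 6·5+4·0+1·5 = 35
Z: 5·0+4·1 = 4 | 6·0+4·0+1·4 = 4
E: 5·5+4·1 = 29 | 6·3+4·1+1·7 = 29
gcd(5,4,6,4,1) = 1

Coefficients: [5, 4, 6, 4, 1]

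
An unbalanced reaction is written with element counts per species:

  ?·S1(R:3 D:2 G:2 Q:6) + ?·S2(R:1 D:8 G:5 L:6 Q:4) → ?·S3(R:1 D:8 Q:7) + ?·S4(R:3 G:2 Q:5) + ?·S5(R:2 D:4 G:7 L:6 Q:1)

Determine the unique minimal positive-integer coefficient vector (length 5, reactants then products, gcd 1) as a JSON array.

R: 6·3+1·1 = 19 | 2·1+5·3+1·2 = 19
D: 6·2+1·8 = 20 | 2·8+5·0+1·4 = 20
G: 6·2+1·5 = 17 | 2·0+5·2+1·7 = 17
L: 6·0+1·6 = 6 | 2·0+5·0+1·6 = 6
Q: 6·6+1·4 = 40 | 2·7+5·5+1·1 = 40
gcd(6,1,2,5,1) = 1

Coefficients: [6, 1, 2, 5, 1]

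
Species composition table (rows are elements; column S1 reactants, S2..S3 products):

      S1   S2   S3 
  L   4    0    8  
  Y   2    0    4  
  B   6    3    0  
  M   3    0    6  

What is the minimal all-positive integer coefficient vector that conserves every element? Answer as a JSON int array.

Coefficients: [2, 4, 1]

L: 2·4 = 8 | 4·0+1·8 = 8
Y: 2·2 = 4 | 4·0+1·4 = 4
B: 2·6 = 12 | 4·3+1·0 = 12
M: 2·3 = 6 | 4·0+1·6 = 6
gcd(2,4,1) = 1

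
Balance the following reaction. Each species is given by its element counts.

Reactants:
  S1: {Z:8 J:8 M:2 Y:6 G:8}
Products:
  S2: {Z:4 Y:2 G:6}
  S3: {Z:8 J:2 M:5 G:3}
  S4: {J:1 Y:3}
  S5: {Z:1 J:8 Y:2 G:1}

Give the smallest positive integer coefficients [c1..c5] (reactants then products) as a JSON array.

Coefficients: [5, 5, 2, 4, 4]

Z: 5·8 = 40 | 5·4+2·8+4·0+4·1 = 40
J: 5·8 = 40 | 5·0+2·2+4·1+4·8 = 40
M: 5·2 = 10 | 5·0+2·5+4·0+4·0 = 10
Y: 5·6 = 30 | 5·2+2·0+4·3+4·2 = 30
G: 5·8 = 40 | 5·6+2·3+4·0+4·1 = 40
gcd(5,5,2,4,4) = 1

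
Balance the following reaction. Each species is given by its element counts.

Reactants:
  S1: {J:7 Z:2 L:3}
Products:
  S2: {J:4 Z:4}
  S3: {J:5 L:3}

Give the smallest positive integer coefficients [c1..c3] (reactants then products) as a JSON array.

Coefficients: [2, 1, 2]

J: 2·7 = 14 | 1·4+2·5 = 14
Z: 2·2 = 4 | 1·4+2·0 = 4
L: 2·3 = 6 | 1·0+2·3 = 6
gcd(2,1,2) = 1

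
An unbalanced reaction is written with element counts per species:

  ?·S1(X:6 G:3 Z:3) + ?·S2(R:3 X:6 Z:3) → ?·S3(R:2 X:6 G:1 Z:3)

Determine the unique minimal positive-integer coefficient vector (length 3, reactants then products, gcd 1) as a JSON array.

R: 1·0+2·3 = 6 | 3·2 = 6
X: 1·6+2·6 = 18 | 3·6 = 18
G: 1·3+2·0 = 3 | 3·1 = 3
Z: 1·3+2·3 = 9 | 3·3 = 9
gcd(1,2,3) = 1

Coefficients: [1, 2, 3]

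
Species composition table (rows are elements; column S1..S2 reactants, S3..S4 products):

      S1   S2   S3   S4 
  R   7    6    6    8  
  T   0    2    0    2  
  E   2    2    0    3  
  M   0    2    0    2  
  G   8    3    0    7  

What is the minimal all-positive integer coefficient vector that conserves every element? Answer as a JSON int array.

Coefficients: [2, 4, 1, 4]

R: 2·7+4·6 = 38 | 1·6+4·8 = 38
T: 2·0+4·2 = 8 | 1·0+4·2 = 8
E: 2·2+4·2 = 12 | 1·0+4·3 = 12
M: 2·0+4·2 = 8 | 1·0+4·2 = 8
G: 2·8+4·3 = 28 | 1·0+4·7 = 28
gcd(2,4,1,4) = 1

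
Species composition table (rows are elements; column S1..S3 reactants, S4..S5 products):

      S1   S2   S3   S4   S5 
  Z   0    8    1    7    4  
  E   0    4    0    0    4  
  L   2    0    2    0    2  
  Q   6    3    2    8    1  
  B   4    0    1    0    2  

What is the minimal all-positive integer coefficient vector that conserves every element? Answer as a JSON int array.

Coefficients: [1, 3, 2, 2, 3]

Z: 1·0+3·8+2·1 = 26 | 2·7+3·4 = 26
E: 1·0+3·4+2·0 = 12 | 2·0+3·4 = 12
L: 1·2+3·0+2·2 = 6 | 2·0+3·2 = 6
Q: 1·6+3·3+2·2 = 19 | 2·8+3·1 = 19
B: 1·4+3·0+2·1 = 6 | 2·0+3·2 = 6
gcd(1,3,2,2,3) = 1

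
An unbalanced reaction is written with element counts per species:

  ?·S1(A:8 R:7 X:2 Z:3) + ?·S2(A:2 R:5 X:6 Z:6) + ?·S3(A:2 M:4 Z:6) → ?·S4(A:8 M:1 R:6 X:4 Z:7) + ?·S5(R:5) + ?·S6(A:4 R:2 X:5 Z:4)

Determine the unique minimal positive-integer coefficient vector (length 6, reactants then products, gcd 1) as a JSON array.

A: 4·8+3·2+1·2 = 40 | 4·8+3·0+2·4 = 40
M: 4·0+3·0+1·4 = 4 | 4·1+3·0+2·0 = 4
R: 4·7+3·5+1·0 = 43 | 4·6+3·5+2·2 = 43
X: 4·2+3·6+1·0 = 26 | 4·4+3·0+2·5 = 26
Z: 4·3+3·6+1·6 = 36 | 4·7+3·0+2·4 = 36
gcd(4,3,1,4,3,2) = 1

Coefficients: [4, 3, 1, 4, 3, 2]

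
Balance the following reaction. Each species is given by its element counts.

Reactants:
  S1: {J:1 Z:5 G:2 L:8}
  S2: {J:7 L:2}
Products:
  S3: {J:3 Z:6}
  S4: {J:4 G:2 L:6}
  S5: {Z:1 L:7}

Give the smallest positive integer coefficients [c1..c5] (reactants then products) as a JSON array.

Coefficients: [4, 3, 3, 4, 2]

J: 4·1+3·7 = 25 | 3·3+4·4+2·0 = 25
Z: 4·5+3·0 = 20 | 3·6+4·0+2·1 = 20
G: 4·2+3·0 = 8 | 3·0+4·2+2·0 = 8
L: 4·8+3·2 = 38 | 3·0+4·6+2·7 = 38
gcd(4,3,3,4,2) = 1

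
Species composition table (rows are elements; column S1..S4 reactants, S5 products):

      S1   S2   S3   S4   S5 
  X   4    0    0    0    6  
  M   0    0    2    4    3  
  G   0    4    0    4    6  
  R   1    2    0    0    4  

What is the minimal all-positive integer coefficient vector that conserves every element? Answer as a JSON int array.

X: 6·4+5·0+4·0+1·0 = 24 | 4·6 = 24
M: 6·0+5·0+4·2+1·4 = 12 | 4·3 = 12
G: 6·0+5·4+4·0+1·4 = 24 | 4·6 = 24
R: 6·1+5·2+4·0+1·0 = 16 | 4·4 = 16
gcd(6,5,4,1,4) = 1

Coefficients: [6, 5, 4, 1, 4]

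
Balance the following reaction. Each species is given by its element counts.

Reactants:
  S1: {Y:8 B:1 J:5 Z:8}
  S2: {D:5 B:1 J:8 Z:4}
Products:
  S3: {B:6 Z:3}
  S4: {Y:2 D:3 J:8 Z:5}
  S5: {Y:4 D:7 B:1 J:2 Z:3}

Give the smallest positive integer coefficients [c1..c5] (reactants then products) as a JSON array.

Coefficients: [2, 5, 1, 6, 1]

Y: 2·8+5·0 = 16 | 1·0+6·2+1·4 = 16
D: 2·0+5·5 = 25 | 1·0+6·3+1·7 = 25
B: 2·1+5·1 = 7 | 1·6+6·0+1·1 = 7
J: 2·5+5·8 = 50 | 1·0+6·8+1·2 = 50
Z: 2·8+5·4 = 36 | 1·3+6·5+1·3 = 36
gcd(2,5,1,6,1) = 1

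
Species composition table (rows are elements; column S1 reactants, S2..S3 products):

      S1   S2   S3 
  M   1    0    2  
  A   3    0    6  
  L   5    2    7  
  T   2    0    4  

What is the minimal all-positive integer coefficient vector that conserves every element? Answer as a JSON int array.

M: 4·1 = 4 | 3·0+2·2 = 4
A: 4·3 = 12 | 3·0+2·6 = 12
L: 4·5 = 20 | 3·2+2·7 = 20
T: 4·2 = 8 | 3·0+2·4 = 8
gcd(4,3,2) = 1

Coefficients: [4, 3, 2]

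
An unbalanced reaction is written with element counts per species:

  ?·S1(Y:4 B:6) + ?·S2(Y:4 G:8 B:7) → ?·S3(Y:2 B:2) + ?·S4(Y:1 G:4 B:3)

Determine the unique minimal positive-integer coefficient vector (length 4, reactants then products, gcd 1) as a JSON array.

Coefficients: [1, 2, 4, 4]

Y: 1·4+2·4 = 12 | 4·2+4·1 = 12
G: 1·0+2·8 = 16 | 4·0+4·4 = 16
B: 1·6+2·7 = 20 | 4·2+4·3 = 20
gcd(1,2,4,4) = 1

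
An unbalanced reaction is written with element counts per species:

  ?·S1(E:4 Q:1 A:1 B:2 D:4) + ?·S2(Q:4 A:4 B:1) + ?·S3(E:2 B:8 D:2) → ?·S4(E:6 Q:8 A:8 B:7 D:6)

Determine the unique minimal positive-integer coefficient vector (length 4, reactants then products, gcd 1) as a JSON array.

Coefficients: [4, 5, 1, 3]

E: 4·4+5·0+1·2 = 18 | 3·6 = 18
Q: 4·1+5·4+1·0 = 24 | 3·8 = 24
A: 4·1+5·4+1·0 = 24 | 3·8 = 24
B: 4·2+5·1+1·8 = 21 | 3·7 = 21
D: 4·4+5·0+1·2 = 18 | 3·6 = 18
gcd(4,5,1,3) = 1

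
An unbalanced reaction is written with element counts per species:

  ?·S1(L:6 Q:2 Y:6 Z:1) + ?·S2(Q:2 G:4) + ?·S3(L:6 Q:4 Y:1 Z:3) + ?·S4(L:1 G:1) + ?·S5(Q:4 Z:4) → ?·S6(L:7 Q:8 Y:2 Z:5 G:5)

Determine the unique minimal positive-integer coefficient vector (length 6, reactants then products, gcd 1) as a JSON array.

Coefficients: [1, 5, 4, 5, 3, 5]

L: 1·6+5·0+4·6+5·1+3·0 = 35 | 5·7 = 35
Q: 1·2+5·2+4·4+5·0+3·4 = 40 | 5·8 = 40
Y: 1·6+5·0+4·1+5·0+3·0 = 10 | 5·2 = 10
Z: 1·1+5·0+4·3+5·0+3·4 = 25 | 5·5 = 25
G: 1·0+5·4+4·0+5·1+3·0 = 25 | 5·5 = 25
gcd(1,5,4,5,3,5) = 1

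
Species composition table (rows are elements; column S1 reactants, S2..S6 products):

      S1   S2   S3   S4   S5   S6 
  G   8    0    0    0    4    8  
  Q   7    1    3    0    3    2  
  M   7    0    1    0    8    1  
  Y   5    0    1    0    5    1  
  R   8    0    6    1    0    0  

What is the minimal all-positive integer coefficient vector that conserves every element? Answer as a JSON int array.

Coefficients: [3, 2, 3, 6, 2, 2]

G: 3·8 = 24 | 2·0+3·0+6·0+2·4+2·8 = 24
Q: 3·7 = 21 | 2·1+3·3+6·0+2·3+2·2 = 21
M: 3·7 = 21 | 2·0+3·1+6·0+2·8+2·1 = 21
Y: 3·5 = 15 | 2·0+3·1+6·0+2·5+2·1 = 15
R: 3·8 = 24 | 2·0+3·6+6·1+2·0+2·0 = 24
gcd(3,2,3,6,2,2) = 1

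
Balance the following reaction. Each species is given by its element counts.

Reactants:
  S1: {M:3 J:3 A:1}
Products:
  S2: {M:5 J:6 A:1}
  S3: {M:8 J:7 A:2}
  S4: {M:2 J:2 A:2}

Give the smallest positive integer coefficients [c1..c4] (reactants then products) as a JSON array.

M: 5·3 = 15 | 1·5+1·8+1·2 = 15
J: 5·3 = 15 | 1·6+1·7+1·2 = 15
A: 5·1 = 5 | 1·1+1·2+1·2 = 5
gcd(5,1,1,1) = 1

Coefficients: [5, 1, 1, 1]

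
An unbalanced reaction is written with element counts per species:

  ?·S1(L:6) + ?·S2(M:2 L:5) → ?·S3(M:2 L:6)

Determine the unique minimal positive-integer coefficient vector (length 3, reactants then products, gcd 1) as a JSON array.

Coefficients: [1, 6, 6]

M: 1·0+6·2 = 12 | 6·2 = 12
L: 1·6+6·5 = 36 | 6·6 = 36
gcd(1,6,6) = 1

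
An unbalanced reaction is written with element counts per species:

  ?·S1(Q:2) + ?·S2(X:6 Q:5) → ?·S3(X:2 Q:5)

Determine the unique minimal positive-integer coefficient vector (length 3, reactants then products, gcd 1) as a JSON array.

Coefficients: [5, 1, 3]

X: 5·0+1·6 = 6 | 3·2 = 6
Q: 5·2+1·5 = 15 | 3·5 = 15
gcd(5,1,3) = 1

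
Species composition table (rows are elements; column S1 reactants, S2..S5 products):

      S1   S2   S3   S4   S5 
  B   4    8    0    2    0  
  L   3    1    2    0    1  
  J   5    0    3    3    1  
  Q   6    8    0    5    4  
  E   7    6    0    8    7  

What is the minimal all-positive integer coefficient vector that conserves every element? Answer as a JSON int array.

B: 5·4 = 20 | 2·8+6·0+2·2+1·0 = 20
L: 5·3 = 15 | 2·1+6·2+2·0+1·1 = 15
J: 5·5 = 25 | 2·0+6·3+2·3+1·1 = 25
Q: 5·6 = 30 | 2·8+6·0+2·5+1·4 = 30
E: 5·7 = 35 | 2·6+6·0+2·8+1·7 = 35
gcd(5,2,6,2,1) = 1

Coefficients: [5, 2, 6, 2, 1]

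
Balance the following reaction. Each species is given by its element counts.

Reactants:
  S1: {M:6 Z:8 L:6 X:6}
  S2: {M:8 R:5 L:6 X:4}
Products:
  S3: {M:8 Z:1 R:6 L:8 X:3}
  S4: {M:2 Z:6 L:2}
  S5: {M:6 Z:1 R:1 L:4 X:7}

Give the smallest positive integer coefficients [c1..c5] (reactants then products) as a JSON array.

Coefficients: [5, 6, 4, 5, 6]

M: 5·6+6·8 = 78 | 4·8+5·2+6·6 = 78
Z: 5·8+6·0 = 40 | 4·1+5·6+6·1 = 40
R: 5·0+6·5 = 30 | 4·6+5·0+6·1 = 30
L: 5·6+6·6 = 66 | 4·8+5·2+6·4 = 66
X: 5·6+6·4 = 54 | 4·3+5·0+6·7 = 54
gcd(5,6,4,5,6) = 1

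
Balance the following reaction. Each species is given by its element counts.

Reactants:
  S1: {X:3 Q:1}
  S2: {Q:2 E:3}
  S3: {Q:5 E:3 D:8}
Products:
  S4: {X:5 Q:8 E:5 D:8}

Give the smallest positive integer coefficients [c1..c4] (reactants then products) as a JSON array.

X: 5·3+2·0+3·0 = 15 | 3·5 = 15
Q: 5·1+2·2+3·5 = 24 | 3·8 = 24
E: 5·0+2·3+3·3 = 15 | 3·5 = 15
D: 5·0+2·0+3·8 = 24 | 3·8 = 24
gcd(5,2,3,3) = 1

Coefficients: [5, 2, 3, 3]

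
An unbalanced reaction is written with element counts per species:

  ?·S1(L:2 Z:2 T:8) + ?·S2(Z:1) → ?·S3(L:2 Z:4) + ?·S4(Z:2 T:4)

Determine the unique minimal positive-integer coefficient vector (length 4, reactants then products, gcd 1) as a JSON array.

L: 1·2+6·0 = 2 | 1·2+2·0 = 2
Z: 1·2+6·1 = 8 | 1·4+2·2 = 8
T: 1·8+6·0 = 8 | 1·0+2·4 = 8
gcd(1,6,1,2) = 1

Coefficients: [1, 6, 1, 2]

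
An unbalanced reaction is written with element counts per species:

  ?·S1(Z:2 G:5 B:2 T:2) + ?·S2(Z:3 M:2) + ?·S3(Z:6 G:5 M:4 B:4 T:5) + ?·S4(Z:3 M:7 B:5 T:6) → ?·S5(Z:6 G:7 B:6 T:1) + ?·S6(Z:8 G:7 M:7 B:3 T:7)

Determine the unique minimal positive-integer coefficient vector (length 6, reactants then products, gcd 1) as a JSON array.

Coefficients: [6, 5, 1, 1, 2, 3]

Z: 6·2+5·3+1·6+1·3 = 36 | 2·6+3·8 = 36
G: 6·5+5·0+1·5+1·0 = 35 | 2·7+3·7 = 35
M: 6·0+5·2+1·4+1·7 = 21 | 2·0+3·7 = 21
B: 6·2+5·0+1·4+1·5 = 21 | 2·6+3·3 = 21
T: 6·2+5·0+1·5+1·6 = 23 | 2·1+3·7 = 23
gcd(6,5,1,1,2,3) = 1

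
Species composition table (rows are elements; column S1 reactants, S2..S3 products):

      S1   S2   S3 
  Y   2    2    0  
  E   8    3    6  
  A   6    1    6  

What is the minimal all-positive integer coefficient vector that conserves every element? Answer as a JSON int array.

Y: 6·2 = 12 | 6·2+5·0 = 12
E: 6·8 = 48 | 6·3+5·6 = 48
A: 6·6 = 36 | 6·1+5·6 = 36
gcd(6,6,5) = 1

Coefficients: [6, 6, 5]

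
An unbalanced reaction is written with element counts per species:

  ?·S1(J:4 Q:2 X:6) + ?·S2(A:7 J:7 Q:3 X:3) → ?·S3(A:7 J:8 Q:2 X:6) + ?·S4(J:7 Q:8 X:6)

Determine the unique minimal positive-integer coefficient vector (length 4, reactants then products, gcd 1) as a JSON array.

A: 5·0+6·7 = 42 | 6·7+2·0 = 42
J: 5·4+6·7 = 62 | 6·8+2·7 = 62
Q: 5·2+6·3 = 28 | 6·2+2·8 = 28
X: 5·6+6·3 = 48 | 6·6+2·6 = 48
gcd(5,6,6,2) = 1

Coefficients: [5, 6, 6, 2]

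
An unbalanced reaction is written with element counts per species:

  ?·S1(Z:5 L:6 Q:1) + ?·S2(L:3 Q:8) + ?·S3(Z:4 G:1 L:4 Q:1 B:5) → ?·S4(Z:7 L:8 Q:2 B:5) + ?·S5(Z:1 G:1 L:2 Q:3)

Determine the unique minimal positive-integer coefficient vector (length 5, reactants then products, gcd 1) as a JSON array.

Coefficients: [4, 2, 5, 5, 5]

Z: 4·5+2·0+5·4 = 40 | 5·7+5·1 = 40
G: 4·0+2·0+5·1 = 5 | 5·0+5·1 = 5
L: 4·6+2·3+5·4 = 50 | 5·8+5·2 = 50
Q: 4·1+2·8+5·1 = 25 | 5·2+5·3 = 25
B: 4·0+2·0+5·5 = 25 | 5·5+5·0 = 25
gcd(4,2,5,5,5) = 1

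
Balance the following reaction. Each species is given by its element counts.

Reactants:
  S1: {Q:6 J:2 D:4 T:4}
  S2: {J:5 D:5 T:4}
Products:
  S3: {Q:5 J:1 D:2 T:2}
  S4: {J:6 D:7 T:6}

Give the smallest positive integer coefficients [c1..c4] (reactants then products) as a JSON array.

Q: 5·6+4·0 = 30 | 6·5+4·0 = 30
J: 5·2+4·5 = 30 | 6·1+4·6 = 30
D: 5·4+4·5 = 40 | 6·2+4·7 = 40
T: 5·4+4·4 = 36 | 6·2+4·6 = 36
gcd(5,4,6,4) = 1

Coefficients: [5, 4, 6, 4]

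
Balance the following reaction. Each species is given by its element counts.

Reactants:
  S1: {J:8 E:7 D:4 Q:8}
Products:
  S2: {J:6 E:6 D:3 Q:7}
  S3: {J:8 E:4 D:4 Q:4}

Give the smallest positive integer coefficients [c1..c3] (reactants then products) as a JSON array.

J: 4·8 = 32 | 4·6+1·8 = 32
E: 4·7 = 28 | 4·6+1·4 = 28
D: 4·4 = 16 | 4·3+1·4 = 16
Q: 4·8 = 32 | 4·7+1·4 = 32
gcd(4,4,1) = 1

Coefficients: [4, 4, 1]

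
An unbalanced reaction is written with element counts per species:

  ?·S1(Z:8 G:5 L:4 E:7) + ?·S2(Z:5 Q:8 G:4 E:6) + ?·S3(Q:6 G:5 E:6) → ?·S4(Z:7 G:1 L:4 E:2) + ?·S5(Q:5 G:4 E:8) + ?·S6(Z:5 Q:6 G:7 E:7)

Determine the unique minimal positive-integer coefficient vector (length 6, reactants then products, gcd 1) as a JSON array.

Z: 5·8+4·5+3·0 = 60 | 5·7+4·0+5·5 = 60
Q: 5·0+4·8+3·6 = 50 | 5·0+4·5+5·6 = 50
G: 5·5+4·4+3·5 = 56 | 5·1+4·4+5·7 = 56
L: 5·4+4·0+3·0 = 20 | 5·4+4·0+5·0 = 20
E: 5·7+4·6+3·6 = 77 | 5·2+4·8+5·7 = 77
gcd(5,4,3,5,4,5) = 1

Coefficients: [5, 4, 3, 5, 4, 5]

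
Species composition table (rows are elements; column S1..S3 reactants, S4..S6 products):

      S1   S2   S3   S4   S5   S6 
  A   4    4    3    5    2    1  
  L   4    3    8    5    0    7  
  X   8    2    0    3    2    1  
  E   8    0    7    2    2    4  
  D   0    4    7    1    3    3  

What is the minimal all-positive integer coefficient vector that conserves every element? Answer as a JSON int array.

Coefficients: [2, 4, 2, 3, 6, 3]

A: 2·4+4·4+2·3 = 30 | 3·5+6·2+3·1 = 30
L: 2·4+4·3+2·8 = 36 | 3·5+6·0+3·7 = 36
X: 2·8+4·2+2·0 = 24 | 3·3+6·2+3·1 = 24
E: 2·8+4·0+2·7 = 30 | 3·2+6·2+3·4 = 30
D: 2·0+4·4+2·7 = 30 | 3·1+6·3+3·3 = 30
gcd(2,4,2,3,6,3) = 1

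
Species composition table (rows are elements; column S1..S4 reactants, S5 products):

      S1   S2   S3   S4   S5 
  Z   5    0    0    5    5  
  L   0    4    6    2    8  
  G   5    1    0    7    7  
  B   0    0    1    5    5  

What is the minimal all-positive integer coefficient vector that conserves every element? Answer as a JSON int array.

Z: 1·5+2·0+5·0+5·5 = 30 | 6·5 = 30
L: 1·0+2·4+5·6+5·2 = 48 | 6·8 = 48
G: 1·5+2·1+5·0+5·7 = 42 | 6·7 = 42
B: 1·0+2·0+5·1+5·5 = 30 | 6·5 = 30
gcd(1,2,5,5,6) = 1

Coefficients: [1, 2, 5, 5, 6]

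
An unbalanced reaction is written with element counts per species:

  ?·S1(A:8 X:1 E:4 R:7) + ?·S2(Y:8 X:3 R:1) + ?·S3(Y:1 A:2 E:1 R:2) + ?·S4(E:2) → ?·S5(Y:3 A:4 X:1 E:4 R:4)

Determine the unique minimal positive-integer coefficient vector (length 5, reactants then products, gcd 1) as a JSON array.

Y: 1·0+1·8+4·1+4·0 = 12 | 4·3 = 12
A: 1·8+1·0+4·2+4·0 = 16 | 4·4 = 16
X: 1·1+1·3+4·0+4·0 = 4 | 4·1 = 4
E: 1·4+1·0+4·1+4·2 = 16 | 4·4 = 16
R: 1·7+1·1+4·2+4·0 = 16 | 4·4 = 16
gcd(1,1,4,4,4) = 1

Coefficients: [1, 1, 4, 4, 4]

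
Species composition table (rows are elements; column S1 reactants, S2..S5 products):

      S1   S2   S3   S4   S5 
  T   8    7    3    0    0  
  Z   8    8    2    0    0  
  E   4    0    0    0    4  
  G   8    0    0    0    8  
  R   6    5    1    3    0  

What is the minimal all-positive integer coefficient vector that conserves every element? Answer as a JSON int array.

Coefficients: [5, 4, 4, 2, 5]

T: 5·8 = 40 | 4·7+4·3+2·0+5·0 = 40
Z: 5·8 = 40 | 4·8+4·2+2·0+5·0 = 40
E: 5·4 = 20 | 4·0+4·0+2·0+5·4 = 20
G: 5·8 = 40 | 4·0+4·0+2·0+5·8 = 40
R: 5·6 = 30 | 4·5+4·1+2·3+5·0 = 30
gcd(5,4,4,2,5) = 1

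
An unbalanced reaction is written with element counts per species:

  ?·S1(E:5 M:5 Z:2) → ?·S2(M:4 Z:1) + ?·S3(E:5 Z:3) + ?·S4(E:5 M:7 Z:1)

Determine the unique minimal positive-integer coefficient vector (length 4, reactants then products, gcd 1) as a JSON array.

E: 5·5 = 25 | 1·0+2·5+3·5 = 25
M: 5·5 = 25 | 1·4+2·0+3·7 = 25
Z: 5·2 = 10 | 1·1+2·3+3·1 = 10
gcd(5,1,2,3) = 1

Coefficients: [5, 1, 2, 3]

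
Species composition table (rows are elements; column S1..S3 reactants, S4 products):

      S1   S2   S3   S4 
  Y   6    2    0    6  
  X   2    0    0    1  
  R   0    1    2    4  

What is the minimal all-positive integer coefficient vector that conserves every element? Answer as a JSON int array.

Y: 2·6+6·2+5·0 = 24 | 4·6 = 24
X: 2·2+6·0+5·0 = 4 | 4·1 = 4
R: 2·0+6·1+5·2 = 16 | 4·4 = 16
gcd(2,6,5,4) = 1

Coefficients: [2, 6, 5, 4]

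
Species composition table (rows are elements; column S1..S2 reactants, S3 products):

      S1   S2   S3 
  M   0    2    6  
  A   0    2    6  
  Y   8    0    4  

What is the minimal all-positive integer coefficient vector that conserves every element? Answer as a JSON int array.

M: 1·0+6·2 = 12 | 2·6 = 12
A: 1·0+6·2 = 12 | 2·6 = 12
Y: 1·8+6·0 = 8 | 2·4 = 8
gcd(1,6,2) = 1

Coefficients: [1, 6, 2]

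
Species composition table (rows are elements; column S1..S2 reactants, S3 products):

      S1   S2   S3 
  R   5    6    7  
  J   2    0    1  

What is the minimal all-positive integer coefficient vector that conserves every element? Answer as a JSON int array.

Coefficients: [2, 3, 4]

R: 2·5+3·6 = 28 | 4·7 = 28
J: 2·2+3·0 = 4 | 4·1 = 4
gcd(2,3,4) = 1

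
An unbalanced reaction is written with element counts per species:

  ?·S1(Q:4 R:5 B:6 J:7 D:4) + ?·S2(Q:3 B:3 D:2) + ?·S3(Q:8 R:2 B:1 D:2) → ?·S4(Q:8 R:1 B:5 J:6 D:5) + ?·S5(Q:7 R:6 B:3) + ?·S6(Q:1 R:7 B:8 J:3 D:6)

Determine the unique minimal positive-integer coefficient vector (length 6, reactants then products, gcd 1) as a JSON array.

Coefficients: [6, 5, 4, 6, 3, 2]

Q: 6·4+5·3+4·8 = 71 | 6·8+3·7+2·1 = 71
R: 6·5+5·0+4·2 = 38 | 6·1+3·6+2·7 = 38
B: 6·6+5·3+4·1 = 55 | 6·5+3·3+2·8 = 55
J: 6·7+5·0+4·0 = 42 | 6·6+3·0+2·3 = 42
D: 6·4+5·2+4·2 = 42 | 6·5+3·0+2·6 = 42
gcd(6,5,4,6,3,2) = 1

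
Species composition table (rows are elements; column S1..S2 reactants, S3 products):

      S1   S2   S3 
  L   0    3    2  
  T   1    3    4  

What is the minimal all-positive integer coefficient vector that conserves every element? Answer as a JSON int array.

L: 6·0+2·3 = 6 | 3·2 = 6
T: 6·1+2·3 = 12 | 3·4 = 12
gcd(6,2,3) = 1

Coefficients: [6, 2, 3]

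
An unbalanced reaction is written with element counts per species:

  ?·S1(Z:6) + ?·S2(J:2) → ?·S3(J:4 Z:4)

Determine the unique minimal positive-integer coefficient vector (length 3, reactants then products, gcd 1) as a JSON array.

J: 2·0+6·2 = 12 | 3·4 = 12
Z: 2·6+6·0 = 12 | 3·4 = 12
gcd(2,6,3) = 1

Coefficients: [2, 6, 3]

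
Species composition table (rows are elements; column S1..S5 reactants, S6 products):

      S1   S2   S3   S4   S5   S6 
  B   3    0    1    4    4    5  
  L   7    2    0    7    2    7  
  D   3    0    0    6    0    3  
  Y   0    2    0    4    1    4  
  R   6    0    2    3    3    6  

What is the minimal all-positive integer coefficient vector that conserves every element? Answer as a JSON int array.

Coefficients: [1, 5, 6, 2, 2, 5]

B: 1·3+5·0+6·1+2·4+2·4 = 25 | 5·5 = 25
L: 1·7+5·2+6·0+2·7+2·2 = 35 | 5·7 = 35
D: 1·3+5·0+6·0+2·6+2·0 = 15 | 5·3 = 15
Y: 1·0+5·2+6·0+2·4+2·1 = 20 | 5·4 = 20
R: 1·6+5·0+6·2+2·3+2·3 = 30 | 5·6 = 30
gcd(1,5,6,2,2,5) = 1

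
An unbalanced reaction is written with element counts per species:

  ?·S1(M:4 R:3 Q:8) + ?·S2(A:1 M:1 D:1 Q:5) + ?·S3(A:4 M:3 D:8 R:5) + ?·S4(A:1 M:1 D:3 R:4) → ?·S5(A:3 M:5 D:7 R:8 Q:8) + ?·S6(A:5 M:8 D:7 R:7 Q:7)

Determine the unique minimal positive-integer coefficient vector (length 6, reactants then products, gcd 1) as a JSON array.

Coefficients: [4, 3, 3, 5, 5, 1]

A: 4·0+3·1+3·4+5·1 = 20 | 5·3+1·5 = 20
M: 4·4+3·1+3·3+5·1 = 33 | 5·5+1·8 = 33
D: 4·0+3·1+3·8+5·3 = 42 | 5·7+1·7 = 42
R: 4·3+3·0+3·5+5·4 = 47 | 5·8+1·7 = 47
Q: 4·8+3·5+3·0+5·0 = 47 | 5·8+1·7 = 47
gcd(4,3,3,5,5,1) = 1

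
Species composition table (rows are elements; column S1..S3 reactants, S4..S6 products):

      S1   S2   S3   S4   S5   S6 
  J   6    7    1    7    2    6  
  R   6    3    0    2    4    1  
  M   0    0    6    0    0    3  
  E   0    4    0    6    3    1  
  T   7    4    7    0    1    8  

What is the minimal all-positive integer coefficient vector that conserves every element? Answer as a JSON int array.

J: 1·6+6·7+3·1 = 51 | 1·7+4·2+6·6 = 51
R: 1·6+6·3+3·0 = 24 | 1·2+4·4+6·1 = 24
M: 1·0+6·0+3·6 = 18 | 1·0+4·0+6·3 = 18
E: 1·0+6·4+3·0 = 24 | 1·6+4·3+6·1 = 24
T: 1·7+6·4+3·7 = 52 | 1·0+4·1+6·8 = 52
gcd(1,6,3,1,4,6) = 1

Coefficients: [1, 6, 3, 1, 4, 6]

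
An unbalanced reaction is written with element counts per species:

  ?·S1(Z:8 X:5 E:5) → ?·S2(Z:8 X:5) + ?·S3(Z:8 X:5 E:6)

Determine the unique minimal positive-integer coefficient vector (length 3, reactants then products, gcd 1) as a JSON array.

Coefficients: [6, 1, 5]

Z: 6·8 = 48 | 1·8+5·8 = 48
X: 6·5 = 30 | 1·5+5·5 = 30
E: 6·5 = 30 | 1·0+5·6 = 30
gcd(6,1,5) = 1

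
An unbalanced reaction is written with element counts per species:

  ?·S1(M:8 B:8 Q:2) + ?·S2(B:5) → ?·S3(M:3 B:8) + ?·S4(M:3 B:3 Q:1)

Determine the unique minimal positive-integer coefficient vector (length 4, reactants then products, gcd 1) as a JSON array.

Coefficients: [3, 2, 2, 6]

M: 3·8+2·0 = 24 | 2·3+6·3 = 24
B: 3·8+2·5 = 34 | 2·8+6·3 = 34
Q: 3·2+2·0 = 6 | 2·0+6·1 = 6
gcd(3,2,2,6) = 1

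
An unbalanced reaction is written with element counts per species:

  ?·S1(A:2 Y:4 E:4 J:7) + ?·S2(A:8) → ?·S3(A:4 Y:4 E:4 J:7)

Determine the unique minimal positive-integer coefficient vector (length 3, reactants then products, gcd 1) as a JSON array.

A: 4·2+1·8 = 16 | 4·4 = 16
Y: 4·4+1·0 = 16 | 4·4 = 16
E: 4·4+1·0 = 16 | 4·4 = 16
J: 4·7+1·0 = 28 | 4·7 = 28
gcd(4,1,4) = 1

Coefficients: [4, 1, 4]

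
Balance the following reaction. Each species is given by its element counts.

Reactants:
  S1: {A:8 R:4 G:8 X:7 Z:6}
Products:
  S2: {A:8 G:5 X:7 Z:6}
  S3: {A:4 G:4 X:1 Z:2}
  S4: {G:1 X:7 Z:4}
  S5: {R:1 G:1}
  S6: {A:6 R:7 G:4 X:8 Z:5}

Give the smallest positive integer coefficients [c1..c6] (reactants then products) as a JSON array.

A: 5·8 = 40 | 1·8+5·4+1·0+6·0+2·6 = 40
R: 5·4 = 20 | 1·0+5·0+1·0+6·1+2·7 = 20
G: 5·8 = 40 | 1·5+5·4+1·1+6·1+2·4 = 40
X: 5·7 = 35 | 1·7+5·1+1·7+6·0+2·8 = 35
Z: 5·6 = 30 | 1·6+5·2+1·4+6·0+2·5 = 30
gcd(5,1,5,1,6,2) = 1

Coefficients: [5, 1, 5, 1, 6, 2]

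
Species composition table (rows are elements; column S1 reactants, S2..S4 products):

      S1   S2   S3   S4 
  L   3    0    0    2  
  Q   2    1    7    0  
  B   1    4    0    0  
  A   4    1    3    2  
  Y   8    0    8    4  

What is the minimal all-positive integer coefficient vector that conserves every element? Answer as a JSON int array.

L: 4·3 = 12 | 1·0+1·0+6·2 = 12
Q: 4·2 = 8 | 1·1+1·7+6·0 = 8
B: 4·1 = 4 | 1·4+1·0+6·0 = 4
A: 4·4 = 16 | 1·1+1·3+6·2 = 16
Y: 4·8 = 32 | 1·0+1·8+6·4 = 32
gcd(4,1,1,6) = 1

Coefficients: [4, 1, 1, 6]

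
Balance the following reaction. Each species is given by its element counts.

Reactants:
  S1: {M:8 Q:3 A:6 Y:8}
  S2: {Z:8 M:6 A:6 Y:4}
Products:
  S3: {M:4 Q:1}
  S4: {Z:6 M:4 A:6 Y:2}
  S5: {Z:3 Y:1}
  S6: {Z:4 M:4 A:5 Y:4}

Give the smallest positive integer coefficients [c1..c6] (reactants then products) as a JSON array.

Z: 1·0+6·8 = 48 | 3·0+2·6+4·3+6·4 = 48
M: 1·8+6·6 = 44 | 3·4+2·4+4·0+6·4 = 44
Q: 1·3+6·0 = 3 | 3·1+2·0+4·0+6·0 = 3
A: 1·6+6·6 = 42 | 3·0+2·6+4·0+6·5 = 42
Y: 1·8+6·4 = 32 | 3·0+2·2+4·1+6·4 = 32
gcd(1,6,3,2,4,6) = 1

Coefficients: [1, 6, 3, 2, 4, 6]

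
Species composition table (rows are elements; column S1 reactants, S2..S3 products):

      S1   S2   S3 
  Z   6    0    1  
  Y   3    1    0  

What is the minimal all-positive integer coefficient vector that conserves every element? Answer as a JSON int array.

Z: 1·6 = 6 | 3·0+6·1 = 6
Y: 1·3 = 3 | 3·1+6·0 = 3
gcd(1,3,6) = 1

Coefficients: [1, 3, 6]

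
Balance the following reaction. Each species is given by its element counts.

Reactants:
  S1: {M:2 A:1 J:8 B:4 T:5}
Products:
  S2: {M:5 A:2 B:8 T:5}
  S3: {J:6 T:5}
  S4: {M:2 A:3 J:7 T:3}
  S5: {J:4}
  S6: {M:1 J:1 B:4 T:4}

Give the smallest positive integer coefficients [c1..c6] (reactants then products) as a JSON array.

Coefficients: [5, 1, 1, 1, 6, 3]

M: 5·2 = 10 | 1·5+1·0+1·2+6·0+3·1 = 10
A: 5·1 = 5 | 1·2+1·0+1·3+6·0+3·0 = 5
J: 5·8 = 40 | 1·0+1·6+1·7+6·4+3·1 = 40
B: 5·4 = 20 | 1·8+1·0+1·0+6·0+3·4 = 20
T: 5·5 = 25 | 1·5+1·5+1·3+6·0+3·4 = 25
gcd(5,1,1,1,6,3) = 1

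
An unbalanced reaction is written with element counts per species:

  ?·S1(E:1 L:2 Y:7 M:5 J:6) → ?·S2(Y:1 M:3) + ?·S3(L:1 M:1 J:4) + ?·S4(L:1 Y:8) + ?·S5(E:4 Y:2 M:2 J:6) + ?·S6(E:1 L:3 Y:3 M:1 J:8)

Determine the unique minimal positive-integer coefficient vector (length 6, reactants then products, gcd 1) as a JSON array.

E: 5·1 = 5 | 6·0+4·0+3·0+1·4+1·1 = 5
L: 5·2 = 10 | 6·0+4·1+3·1+1·0+1·3 = 10
Y: 5·7 = 35 | 6·1+4·0+3·8+1·2+1·3 = 35
M: 5·5 = 25 | 6·3+4·1+3·0+1·2+1·1 = 25
J: 5·6 = 30 | 6·0+4·4+3·0+1·6+1·8 = 30
gcd(5,6,4,3,1,1) = 1

Coefficients: [5, 6, 4, 3, 1, 1]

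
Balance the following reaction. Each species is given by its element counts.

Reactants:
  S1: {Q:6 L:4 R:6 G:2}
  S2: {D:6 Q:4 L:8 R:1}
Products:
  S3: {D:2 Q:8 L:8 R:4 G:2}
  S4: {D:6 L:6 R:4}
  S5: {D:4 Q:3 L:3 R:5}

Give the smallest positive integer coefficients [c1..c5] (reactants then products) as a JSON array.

D: 5·0+4·6 = 24 | 5·2+1·6+2·4 = 24
Q: 5·6+4·4 = 46 | 5·8+1·0+2·3 = 46
L: 5·4+4·8 = 52 | 5·8+1·6+2·3 = 52
R: 5·6+4·1 = 34 | 5·4+1·4+2·5 = 34
G: 5·2+4·0 = 10 | 5·2+1·0+2·0 = 10
gcd(5,4,5,1,2) = 1

Coefficients: [5, 4, 5, 1, 2]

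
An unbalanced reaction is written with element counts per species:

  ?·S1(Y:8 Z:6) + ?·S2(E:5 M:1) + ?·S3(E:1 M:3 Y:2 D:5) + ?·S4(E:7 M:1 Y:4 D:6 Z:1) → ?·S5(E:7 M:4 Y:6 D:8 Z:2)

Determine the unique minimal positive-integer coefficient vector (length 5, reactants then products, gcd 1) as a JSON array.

Coefficients: [1, 2, 4, 2, 4]

E: 1·0+2·5+4·1+2·7 = 28 | 4·7 = 28
M: 1·0+2·1+4·3+2·1 = 16 | 4·4 = 16
Y: 1·8+2·0+4·2+2·4 = 24 | 4·6 = 24
D: 1·0+2·0+4·5+2·6 = 32 | 4·8 = 32
Z: 1·6+2·0+4·0+2·1 = 8 | 4·2 = 8
gcd(1,2,4,2,4) = 1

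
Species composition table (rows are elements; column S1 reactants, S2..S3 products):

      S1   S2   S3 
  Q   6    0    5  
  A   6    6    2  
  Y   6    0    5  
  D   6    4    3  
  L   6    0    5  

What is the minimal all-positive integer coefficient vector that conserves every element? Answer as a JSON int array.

Coefficients: [5, 3, 6]

Q: 5·6 = 30 | 3·0+6·5 = 30
A: 5·6 = 30 | 3·6+6·2 = 30
Y: 5·6 = 30 | 3·0+6·5 = 30
D: 5·6 = 30 | 3·4+6·3 = 30
L: 5·6 = 30 | 3·0+6·5 = 30
gcd(5,3,6) = 1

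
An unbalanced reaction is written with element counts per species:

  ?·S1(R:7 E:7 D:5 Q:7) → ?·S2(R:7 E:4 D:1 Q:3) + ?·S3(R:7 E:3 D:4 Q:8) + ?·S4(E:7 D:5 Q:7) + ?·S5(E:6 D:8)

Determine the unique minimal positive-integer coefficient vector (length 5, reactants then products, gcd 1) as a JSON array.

Coefficients: [6, 4, 2, 2, 1]

R: 6·7 = 42 | 4·7+2·7+2·0+1·0 = 42
E: 6·7 = 42 | 4·4+2·3+2·7+1·6 = 42
D: 6·5 = 30 | 4·1+2·4+2·5+1·8 = 30
Q: 6·7 = 42 | 4·3+2·8+2·7+1·0 = 42
gcd(6,4,2,2,1) = 1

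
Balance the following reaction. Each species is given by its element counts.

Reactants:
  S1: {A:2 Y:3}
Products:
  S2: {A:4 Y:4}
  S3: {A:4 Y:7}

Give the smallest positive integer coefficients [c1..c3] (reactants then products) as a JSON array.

Coefficients: [6, 1, 2]

A: 6·2 = 12 | 1·4+2·4 = 12
Y: 6·3 = 18 | 1·4+2·7 = 18
gcd(6,1,2) = 1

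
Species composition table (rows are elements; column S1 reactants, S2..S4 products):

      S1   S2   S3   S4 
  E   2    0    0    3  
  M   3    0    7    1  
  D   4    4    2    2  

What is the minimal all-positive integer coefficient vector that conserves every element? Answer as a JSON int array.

Coefficients: [6, 3, 2, 4]

E: 6·2 = 12 | 3·0+2·0+4·3 = 12
M: 6·3 = 18 | 3·0+2·7+4·1 = 18
D: 6·4 = 24 | 3·4+2·2+4·2 = 24
gcd(6,3,2,4) = 1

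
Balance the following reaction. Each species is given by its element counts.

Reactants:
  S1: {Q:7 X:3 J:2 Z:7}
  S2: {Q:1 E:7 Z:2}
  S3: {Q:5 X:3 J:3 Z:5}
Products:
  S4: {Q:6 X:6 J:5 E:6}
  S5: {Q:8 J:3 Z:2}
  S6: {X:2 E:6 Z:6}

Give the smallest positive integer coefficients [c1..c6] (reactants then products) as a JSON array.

Coefficients: [1, 6, 5, 1, 4, 6]

Q: 1·7+6·1+5·5 = 38 | 1·6+4·8+6·0 = 38
X: 1·3+6·0+5·3 = 18 | 1·6+4·0+6·2 = 18
J: 1·2+6·0+5·3 = 17 | 1·5+4·3+6·0 = 17
E: 1·0+6·7+5·0 = 42 | 1·6+4·0+6·6 = 42
Z: 1·7+6·2+5·5 = 44 | 1·0+4·2+6·6 = 44
gcd(1,6,5,1,4,6) = 1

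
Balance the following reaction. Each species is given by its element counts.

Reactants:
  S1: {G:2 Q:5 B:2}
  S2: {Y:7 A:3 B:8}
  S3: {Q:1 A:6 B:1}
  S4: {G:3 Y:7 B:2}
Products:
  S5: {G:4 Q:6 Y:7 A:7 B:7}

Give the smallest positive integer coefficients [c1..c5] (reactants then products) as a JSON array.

Coefficients: [3, 1, 3, 2, 3]

G: 3·2+1·0+3·0+2·3 = 12 | 3·4 = 12
Q: 3·5+1·0+3·1+2·0 = 18 | 3·6 = 18
Y: 3·0+1·7+3·0+2·7 = 21 | 3·7 = 21
A: 3·0+1·3+3·6+2·0 = 21 | 3·7 = 21
B: 3·2+1·8+3·1+2·2 = 21 | 3·7 = 21
gcd(3,1,3,2,3) = 1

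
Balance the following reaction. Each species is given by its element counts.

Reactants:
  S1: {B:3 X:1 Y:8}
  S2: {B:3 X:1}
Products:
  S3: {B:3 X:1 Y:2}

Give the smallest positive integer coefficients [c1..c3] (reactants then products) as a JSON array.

B: 1·3+3·3 = 12 | 4·3 = 12
X: 1·1+3·1 = 4 | 4·1 = 4
Y: 1·8+3·0 = 8 | 4·2 = 8
gcd(1,3,4) = 1

Coefficients: [1, 3, 4]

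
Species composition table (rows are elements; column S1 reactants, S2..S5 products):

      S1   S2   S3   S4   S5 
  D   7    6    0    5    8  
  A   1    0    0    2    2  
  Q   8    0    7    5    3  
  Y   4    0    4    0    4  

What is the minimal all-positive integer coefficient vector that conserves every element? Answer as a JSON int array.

Coefficients: [6, 4, 5, 2, 1]

D: 6·7 = 42 | 4·6+5·0+2·5+1·8 = 42
A: 6·1 = 6 | 4·0+5·0+2·2+1·2 = 6
Q: 6·8 = 48 | 4·0+5·7+2·5+1·3 = 48
Y: 6·4 = 24 | 4·0+5·4+2·0+1·4 = 24
gcd(6,4,5,2,1) = 1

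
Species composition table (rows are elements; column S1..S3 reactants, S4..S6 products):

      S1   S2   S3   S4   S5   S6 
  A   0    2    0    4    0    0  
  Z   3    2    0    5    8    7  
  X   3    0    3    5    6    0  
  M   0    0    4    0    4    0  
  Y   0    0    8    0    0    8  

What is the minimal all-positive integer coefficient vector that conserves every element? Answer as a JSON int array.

Coefficients: [6, 6, 1, 3, 1, 1]

A: 6·0+6·2+1·0 = 12 | 3·4+1·0+1·0 = 12
Z: 6·3+6·2+1·0 = 30 | 3·5+1·8+1·7 = 30
X: 6·3+6·0+1·3 = 21 | 3·5+1·6+1·0 = 21
M: 6·0+6·0+1·4 = 4 | 3·0+1·4+1·0 = 4
Y: 6·0+6·0+1·8 = 8 | 3·0+1·0+1·8 = 8
gcd(6,6,1,3,1,1) = 1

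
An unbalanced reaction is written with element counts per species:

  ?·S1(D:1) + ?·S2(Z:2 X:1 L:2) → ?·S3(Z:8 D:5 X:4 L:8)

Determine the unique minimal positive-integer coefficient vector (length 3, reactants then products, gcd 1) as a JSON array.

Z: 5·0+4·2 = 8 | 1·8 = 8
D: 5·1+4·0 = 5 | 1·5 = 5
X: 5·0+4·1 = 4 | 1·4 = 4
L: 5·0+4·2 = 8 | 1·8 = 8
gcd(5,4,1) = 1

Coefficients: [5, 4, 1]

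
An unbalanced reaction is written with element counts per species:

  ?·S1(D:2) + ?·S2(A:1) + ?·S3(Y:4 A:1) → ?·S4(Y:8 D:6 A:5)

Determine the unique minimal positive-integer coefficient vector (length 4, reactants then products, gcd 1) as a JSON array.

Coefficients: [3, 3, 2, 1]

Y: 3·0+3·0+2·4 = 8 | 1·8 = 8
D: 3·2+3·0+2·0 = 6 | 1·6 = 6
A: 3·0+3·1+2·1 = 5 | 1·5 = 5
gcd(3,3,2,1) = 1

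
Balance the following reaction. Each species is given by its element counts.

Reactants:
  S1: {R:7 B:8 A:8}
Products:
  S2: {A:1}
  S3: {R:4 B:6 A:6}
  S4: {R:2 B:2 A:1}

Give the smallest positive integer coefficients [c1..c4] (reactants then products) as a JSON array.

R: 2·7 = 14 | 5·0+1·4+5·2 = 14
B: 2·8 = 16 | 5·0+1·6+5·2 = 16
A: 2·8 = 16 | 5·1+1·6+5·1 = 16
gcd(2,5,1,5) = 1

Coefficients: [2, 5, 1, 5]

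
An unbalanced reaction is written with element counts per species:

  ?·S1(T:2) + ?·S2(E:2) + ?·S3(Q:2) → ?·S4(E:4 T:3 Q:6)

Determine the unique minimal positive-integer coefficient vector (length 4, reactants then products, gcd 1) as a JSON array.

E: 3·0+4·2+6·0 = 8 | 2·4 = 8
T: 3·2+4·0+6·0 = 6 | 2·3 = 6
Q: 3·0+4·0+6·2 = 12 | 2·6 = 12
gcd(3,4,6,2) = 1

Coefficients: [3, 4, 6, 2]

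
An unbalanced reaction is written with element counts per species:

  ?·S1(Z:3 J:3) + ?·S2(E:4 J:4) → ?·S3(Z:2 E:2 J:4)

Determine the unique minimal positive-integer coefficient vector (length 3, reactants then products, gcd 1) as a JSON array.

Coefficients: [4, 3, 6]

Z: 4·3+3·0 = 12 | 6·2 = 12
E: 4·0+3·4 = 12 | 6·2 = 12
J: 4·3+3·4 = 24 | 6·4 = 24
gcd(4,3,6) = 1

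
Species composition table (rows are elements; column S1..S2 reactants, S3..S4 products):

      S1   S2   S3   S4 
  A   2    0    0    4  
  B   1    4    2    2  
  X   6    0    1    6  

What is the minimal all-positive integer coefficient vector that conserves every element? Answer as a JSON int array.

A: 2·2+3·0 = 4 | 6·0+1·4 = 4
B: 2·1+3·4 = 14 | 6·2+1·2 = 14
X: 2·6+3·0 = 12 | 6·1+1·6 = 12
gcd(2,3,6,1) = 1

Coefficients: [2, 3, 6, 1]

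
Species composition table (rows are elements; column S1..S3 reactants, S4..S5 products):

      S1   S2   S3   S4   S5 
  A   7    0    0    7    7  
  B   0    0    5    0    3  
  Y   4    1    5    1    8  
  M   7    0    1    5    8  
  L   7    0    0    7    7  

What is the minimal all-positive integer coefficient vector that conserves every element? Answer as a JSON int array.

A: 6·7+2·0+3·0 = 42 | 1·7+5·7 = 42
B: 6·0+2·0+3·5 = 15 | 1·0+5·3 = 15
Y: 6·4+2·1+3·5 = 41 | 1·1+5·8 = 41
M: 6·7+2·0+3·1 = 45 | 1·5+5·8 = 45
L: 6·7+2·0+3·0 = 42 | 1·7+5·7 = 42
gcd(6,2,3,1,5) = 1

Coefficients: [6, 2, 3, 1, 5]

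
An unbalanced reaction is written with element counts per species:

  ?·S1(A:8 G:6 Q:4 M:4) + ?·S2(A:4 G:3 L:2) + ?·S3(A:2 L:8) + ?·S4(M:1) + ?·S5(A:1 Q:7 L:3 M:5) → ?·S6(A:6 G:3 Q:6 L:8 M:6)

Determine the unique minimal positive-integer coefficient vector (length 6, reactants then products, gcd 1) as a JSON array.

A: 1·8+1·4+2·2+4·0+2·1 = 18 | 3·6 = 18
G: 1·6+1·3+2·0+4·0+2·0 = 9 | 3·3 = 9
Q: 1·4+1·0+2·0+4·0+2·7 = 18 | 3·6 = 18
L: 1·0+1·2+2·8+4·0+2·3 = 24 | 3·8 = 24
M: 1·4+1·0+2·0+4·1+2·5 = 18 | 3·6 = 18
gcd(1,1,2,4,2,3) = 1

Coefficients: [1, 1, 2, 4, 2, 3]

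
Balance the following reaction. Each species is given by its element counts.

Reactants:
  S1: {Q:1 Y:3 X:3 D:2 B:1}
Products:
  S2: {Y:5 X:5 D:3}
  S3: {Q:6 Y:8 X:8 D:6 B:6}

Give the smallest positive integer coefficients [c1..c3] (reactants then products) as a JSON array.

Coefficients: [6, 2, 1]

Q: 6·1 = 6 | 2·0+1·6 = 6
Y: 6·3 = 18 | 2·5+1·8 = 18
X: 6·3 = 18 | 2·5+1·8 = 18
D: 6·2 = 12 | 2·3+1·6 = 12
B: 6·1 = 6 | 2·0+1·6 = 6
gcd(6,2,1) = 1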